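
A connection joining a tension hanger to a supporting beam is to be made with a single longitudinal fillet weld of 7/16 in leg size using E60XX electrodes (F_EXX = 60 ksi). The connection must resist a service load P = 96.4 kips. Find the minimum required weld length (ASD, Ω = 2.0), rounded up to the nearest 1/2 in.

L = 17.5 in

Throat t_e = 0.707 × 0.4375 = 0.3093 in.
r_n/Ω = (0.6 × 60 × 0.3093) / 2.0 = 5.568 kip/in.
L_req = P / (r_n/Ω) = 96.4 / 5.568 = 17.31 in total.
Round up → use L = 17.5 in.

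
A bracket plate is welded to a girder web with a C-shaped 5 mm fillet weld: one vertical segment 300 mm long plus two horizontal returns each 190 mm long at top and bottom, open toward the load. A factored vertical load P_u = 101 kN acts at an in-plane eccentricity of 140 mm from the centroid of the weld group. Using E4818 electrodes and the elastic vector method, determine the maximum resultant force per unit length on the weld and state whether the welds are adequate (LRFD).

E48XX → F_EXX = 480 MPa.
Total weld length L_w = 680 mm. Treat welds as unit-width lines.
Centroid: x̄ = 2×190×95 / 680 = 53.09 mm from the vertical weld.
Polar moment about centroid: J = I_x + I_y = [300³/12 + 2×190×150²] + [300×53.09² + 2(190³/12 + 190×41.91²)] = 13460000 mm³.
Direct shear f_v = P/L_w = 101×10³ / 680 = 148.5 N/mm (vertical).
Torsion M = P·e = 101×10³ × 140 = 14140000 N·mm.
Critical point at (x, y) = (136.9, 150) from centroid. f_tx = M·y/J = 157.6 N/mm; f_ty = M·x/J = 143.9 N/mm.
Resultant f_max = √[f_tx² + (f_v + f_ty)²] = √[157.6² + (148.5 + 143.9)²] = 332.2 N/mm.
Capacity per unit length: φr_n = 0.75 × 0.6 × 480 × (0.707 × 5) = 763.6 N/mm.
332.2 ≤ 763.6 → adequate.

f_max ≈ 332 N/mm; adequate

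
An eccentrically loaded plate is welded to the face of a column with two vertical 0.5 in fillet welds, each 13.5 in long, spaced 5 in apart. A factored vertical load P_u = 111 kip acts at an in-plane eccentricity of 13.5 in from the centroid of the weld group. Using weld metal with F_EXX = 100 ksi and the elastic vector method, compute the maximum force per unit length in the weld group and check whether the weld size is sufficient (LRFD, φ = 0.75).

Total weld length L_w = 27 in. Treat welds as unit-width lines.
Polar moment about centroid: J = 2[d³/12 + d(b/2)²] = 2[13.5³/12 + 13.5×2.5²] = 578.8 in³.
Direct shear f_v = P/L_w = 111 / 27 = 4.111 kip/in (vertical).
Torsion M = P·e = 111 × 13.5 = 1498.5 kip·in.
Critical point at (x, y) = (2.5, 6.75) from centroid. f_tx = M·y/J = 17.48 kip/in; f_ty = M·x/J = 6.472 kip/in.
Resultant f_max = √[f_tx² + (f_v + f_ty)²] = √[17.48² + (4.111 + 6.472)²] = 20.43 kip/in.
Capacity per unit length: φr_n = 0.75 × 0.6 × 100 × (0.707 × 0.5) = 15.91 kip/in.
20.43 > 15.91 → NOT adequate.

f_max ≈ 20.4 kip/in; NOT adequate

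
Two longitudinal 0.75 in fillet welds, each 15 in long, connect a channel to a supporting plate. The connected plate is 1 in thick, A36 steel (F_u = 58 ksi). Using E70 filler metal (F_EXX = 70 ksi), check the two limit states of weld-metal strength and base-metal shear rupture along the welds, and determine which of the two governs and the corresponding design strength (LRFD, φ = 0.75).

t_e = 0.707 × 0.75 = 0.5302 in; L = 30 in.
Weld metal: φR_n = 0.75 × 0.6 × 70 × 0.5302 × 30 = 501.1 kip.
Base metal (shear rupture): φR_n = 0.75 × 0.6 × 58 × 1 × 30 = 783 kip.
Governing: weld metal.

φR_n ≈ 501 kip (weld metal governs)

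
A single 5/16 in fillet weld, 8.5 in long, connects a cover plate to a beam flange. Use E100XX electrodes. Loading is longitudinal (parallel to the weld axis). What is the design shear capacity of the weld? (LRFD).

E100XX → F_EXX = 100 ksi.
Effective throat t_e = 0.707 × 0.3125 = 0.2209 in.
Total length L = 8.5 in; A_we = 0.2209 × 8.5 = 1.878 in².
F_nw = 0.6 F_EXX = 0.6 × 100 = 60 ksi.
φR_n = 0.75 × 60 × 1.878 = 84.51 kip.

φR_n ≈ 84.5 kip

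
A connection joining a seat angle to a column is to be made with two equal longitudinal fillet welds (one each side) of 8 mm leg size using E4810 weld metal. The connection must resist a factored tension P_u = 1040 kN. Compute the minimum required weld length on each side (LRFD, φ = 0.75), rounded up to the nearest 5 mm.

L = 430 mm on each side

E48XX → F_EXX = 480 MPa.
Throat t_e = 0.707 × 8 = 5.656 mm.
φr_n = 0.75 × 0.6 × 480 × 5.656 × 10⁻³ = 1.222 kN/mm.
L_req = P_u / φr_n = 1040 / 1.222 = 851.3 mm total.
Per side: 851.3 / 2 = 425.6 mm.
Round up → use L = 430 mm on each side.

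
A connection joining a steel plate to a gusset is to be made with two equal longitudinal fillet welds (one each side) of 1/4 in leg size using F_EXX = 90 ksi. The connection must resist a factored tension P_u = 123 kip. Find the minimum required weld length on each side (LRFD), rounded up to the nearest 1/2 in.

Throat t_e = 0.707 × 0.25 = 0.1767 in.
φr_n = 0.75 × 0.6 × 90 × 0.1767 = 7.158 kip/in.
L_req = P_u / φr_n = 123 / 7.158 = 17.18 in total.
Per side: 17.18 / 2 = 8.591 in.
Round up → use L = 9 in on each side.

L = 9 in on each side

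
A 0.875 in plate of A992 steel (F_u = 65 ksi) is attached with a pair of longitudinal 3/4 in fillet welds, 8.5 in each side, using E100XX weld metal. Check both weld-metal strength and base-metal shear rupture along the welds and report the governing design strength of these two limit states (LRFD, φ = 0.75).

E100XX → F_EXX = 100 ksi.
t_e = 0.707 × 0.75 = 0.5302 in; L = 17 in.
Weld metal: φR_n = 0.75 × 0.6 × 100 × 0.5302 × 17 = 405.6 kip.
Base metal (shear rupture): φR_n = 0.75 × 0.6 × 65 × 0.875 × 17 = 435.1 kip.
Governing: weld metal.

φR_n ≈ 406 kip (weld metal governs)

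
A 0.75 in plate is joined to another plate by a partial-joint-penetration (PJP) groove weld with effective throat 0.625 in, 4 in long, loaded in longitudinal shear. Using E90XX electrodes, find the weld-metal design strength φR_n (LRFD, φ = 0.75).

E90XX → F_EXX = 90 ksi.
Effective throat (given) t_e = 0.625 in.
A_we = 0.625 × 4 = 2.5 in².
F_nw = 0.6 F_EXX = 54 ksi.
φR_n = 0.75 × 54 × 2.5 = 101.2 kips.

φR_n ≈ 101 kips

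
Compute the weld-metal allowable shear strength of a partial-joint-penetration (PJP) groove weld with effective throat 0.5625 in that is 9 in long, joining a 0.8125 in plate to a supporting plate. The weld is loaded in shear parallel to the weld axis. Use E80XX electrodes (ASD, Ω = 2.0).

E80XX → F_EXX = 80 ksi.
Effective throat (given) t_e = 0.5625 in.
A_we = 0.5625 × 9 = 5.062 in².
F_nw = 0.6 F_EXX = 48 ksi.
R_n/Ω = (48 × 5.062) / 2.0 = 121.5 kips.

R_n/Ω ≈ 122 kips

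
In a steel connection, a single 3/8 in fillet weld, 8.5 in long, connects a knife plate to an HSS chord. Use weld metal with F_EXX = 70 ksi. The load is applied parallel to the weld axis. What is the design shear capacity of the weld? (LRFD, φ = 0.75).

φR_n ≈ 71 kip

Effective throat t_e = 0.707 × 0.375 = 0.2651 in.
Total length L = 8.5 in; A_we = 0.2651 × 8.5 = 2.254 in².
F_nw = 0.6 F_EXX = 0.6 × 70 = 42 ksi.
φR_n = 0.75 × 42 × 2.254 = 70.99 kip.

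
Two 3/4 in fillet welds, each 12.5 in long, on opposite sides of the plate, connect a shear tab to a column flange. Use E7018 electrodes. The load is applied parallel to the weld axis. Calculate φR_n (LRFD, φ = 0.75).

E70XX → F_EXX = 70 ksi.
Effective throat t_e = 0.707 × 0.75 = 0.5302 in.
Total length L = 25 in; A_we = 0.5302 × 25 = 13.26 in².
F_nw = 0.6 F_EXX = 0.6 × 70 = 42 ksi.
φR_n = 0.75 × 42 × 13.26 = 417.6 kip.

φR_n ≈ 418 kip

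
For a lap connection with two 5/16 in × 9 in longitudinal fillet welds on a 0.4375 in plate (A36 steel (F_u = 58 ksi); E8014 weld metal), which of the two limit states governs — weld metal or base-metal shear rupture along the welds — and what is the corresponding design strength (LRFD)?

φR_n ≈ 143 kip (weld metal governs)

E80XX → F_EXX = 80 ksi.
t_e = 0.707 × 0.3125 = 0.2209 in; L = 18 in.
Weld metal: φR_n = 0.75 × 0.6 × 80 × 0.2209 × 18 = 143.2 kip.
Base metal (shear rupture): φR_n = 0.75 × 0.6 × 58 × 0.4375 × 18 = 205.5 kip.
Governing: weld metal.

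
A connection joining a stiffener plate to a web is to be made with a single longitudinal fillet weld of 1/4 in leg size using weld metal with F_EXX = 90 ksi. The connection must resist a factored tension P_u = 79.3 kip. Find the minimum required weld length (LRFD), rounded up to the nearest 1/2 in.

L = 11.5 in

Throat t_e = 0.707 × 0.25 = 0.1767 in.
φr_n = 0.75 × 0.6 × 90 × 0.1767 = 7.158 kip/in.
L_req = P_u / φr_n = 79.3 / 7.158 = 11.08 in total.
Round up → use L = 11.5 in.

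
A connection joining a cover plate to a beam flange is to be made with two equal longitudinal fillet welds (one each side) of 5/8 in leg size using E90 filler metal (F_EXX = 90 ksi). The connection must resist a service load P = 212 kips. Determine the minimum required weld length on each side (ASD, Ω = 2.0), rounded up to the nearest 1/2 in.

L = 9 in on each side

Throat t_e = 0.707 × 0.625 = 0.4419 in.
r_n/Ω = (0.6 × 90 × 0.4419) / 2.0 = 11.93 kip/in.
L_req = P / (r_n/Ω) = 212 / 11.93 = 17.77 in total.
Per side: 17.77 / 2 = 8.885 in.
Round up → use L = 9 in on each side.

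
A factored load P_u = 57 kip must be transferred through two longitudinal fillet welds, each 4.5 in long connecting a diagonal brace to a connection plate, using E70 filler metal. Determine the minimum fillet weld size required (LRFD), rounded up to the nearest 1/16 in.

w = 5/16 in

E70XX → F_EXX = 70 ksi.
Total weld length L = 9 in.
Required throat t_e = P_u / (φ × 0.6 F_EXX × L) = 57 / (0.75 × 0.6 × 70 × 9) = 0.2011 in.
Required leg w = t_e / 0.707 = 0.2844 in → use 5/16 in.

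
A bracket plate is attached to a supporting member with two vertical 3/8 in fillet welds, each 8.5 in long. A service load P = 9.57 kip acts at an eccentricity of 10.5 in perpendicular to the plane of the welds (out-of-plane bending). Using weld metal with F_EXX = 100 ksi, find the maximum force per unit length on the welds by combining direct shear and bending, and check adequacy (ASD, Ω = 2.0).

L_w = 2 × 8.5 = 17 in; section modulus (unit throat) S = 2 × L²/6 = 24.08 in².
Direct shear f_v = P/L_w = 9.57/17 = 0.5629 kip/in.
Moment M = P × e = 9.57 × 10.5 = 100.48 kip·in; bending f_b = M/S = 4.172 kip/in.
f_max = √(f_v² + f_b²) = √(0.5629² + 4.172²) = 4.21 kip/in.
r_n/Ω = (1/2.0) × 0.6 × 100 × (0.707 × 0.375) = 7.954 kip/in → adequate.

f_max ≈ 4.21 kip/in; adequate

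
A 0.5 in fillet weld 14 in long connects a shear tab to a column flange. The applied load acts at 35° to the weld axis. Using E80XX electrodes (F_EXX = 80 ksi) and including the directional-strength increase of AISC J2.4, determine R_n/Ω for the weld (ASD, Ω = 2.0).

R_n/Ω ≈ 145 kips

t_e = 0.707 × 0.5 = 0.3535 in; A_we = 0.3535 × 14 = 4.949 in².
Directional factor: 1.0 + 0.5 sin^1.5(35°) = 1.217.
F_nw = 0.6 × 80 × 1.217 = 58.43 ksi.
R_n/Ω = (58.43 × 4.949) / 2.0 = 144.6 kips.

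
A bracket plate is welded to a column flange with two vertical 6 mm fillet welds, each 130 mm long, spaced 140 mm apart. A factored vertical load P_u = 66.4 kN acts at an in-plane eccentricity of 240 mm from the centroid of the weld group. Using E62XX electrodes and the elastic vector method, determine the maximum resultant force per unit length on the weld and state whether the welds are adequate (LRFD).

f_max ≈ 1130 N/mm; adequate

E62XX → F_EXX = 620 MPa.
Total weld length L_w = 260 mm. Treat welds as unit-width lines.
Polar moment about centroid: J = 2[d³/12 + d(b/2)²] = 2[130³/12 + 130×70²] = 1640000 mm³.
Direct shear f_v = P/L_w = 66.4×10³ / 260 = 255.4 N/mm (vertical).
Torsion M = P·e = 66.4×10³ × 240 = 15936000 N·mm.
Critical point at (x, y) = (70, 65) from centroid. f_tx = M·y/J = 631.5 N/mm; f_ty = M·x/J = 680.1 N/mm.
Resultant f_max = √[f_tx² + (f_v + f_ty)²] = √[631.5² + (255.4 + 680.1)²] = 1129 N/mm.
Capacity per unit length: φr_n = 0.75 × 0.6 × 620 × (0.707 × 6) = 1184 N/mm.
1129 ≤ 1184 → adequate.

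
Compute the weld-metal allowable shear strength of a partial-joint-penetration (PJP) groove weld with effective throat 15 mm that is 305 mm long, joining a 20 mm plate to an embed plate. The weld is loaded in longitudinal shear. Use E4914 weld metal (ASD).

R_n/Ω ≈ 673 kN

E49XX → F_EXX = 490 MPa.
Effective throat (given) t_e = 15 mm.
A_we = 15 × 305 = 4575 mm².
F_nw = 0.6 F_EXX = 294 MPa.
R_n/Ω = (294 × 4575) / 2.0 × 10⁻³ = 672.5 kN.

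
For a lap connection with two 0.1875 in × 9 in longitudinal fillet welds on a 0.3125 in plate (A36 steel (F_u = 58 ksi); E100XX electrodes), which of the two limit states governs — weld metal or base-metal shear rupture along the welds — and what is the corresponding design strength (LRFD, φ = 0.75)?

E100XX → F_EXX = 100 ksi.
t_e = 0.707 × 0.1875 = 0.1326 in; L = 18 in.
Weld metal: φR_n = 0.75 × 0.6 × 100 × 0.1326 × 18 = 107.4 kip.
Base metal (shear rupture): φR_n = 0.75 × 0.6 × 58 × 0.3125 × 18 = 146.8 kip.
Governing: weld metal.

φR_n ≈ 107 kip (weld metal governs)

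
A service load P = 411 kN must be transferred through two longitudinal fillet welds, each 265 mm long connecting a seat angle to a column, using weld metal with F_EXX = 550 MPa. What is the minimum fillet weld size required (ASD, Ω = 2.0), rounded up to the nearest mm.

Total weld length L = 530 mm.
Required throat t_e = P × Ω / (0.6 F_EXX × L) = 411 × 2.0 / (0.6 × 550 × 530 × 10⁻³) = 4.7 mm.
Required leg w = t_e / 0.707 = 6.648 mm → use 7 mm.

w = 7 mm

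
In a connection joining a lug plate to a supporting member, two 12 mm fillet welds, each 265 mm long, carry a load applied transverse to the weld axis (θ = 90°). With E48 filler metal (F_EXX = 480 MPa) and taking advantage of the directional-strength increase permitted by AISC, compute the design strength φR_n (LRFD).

t_e = 0.707 × 12 = 8.484 mm; A_we = 8.484 × 530 = 4497 mm².
Directional factor: 1.0 + 0.5 sin^1.5(90°) = 1.5.
F_nw = 0.6 × 480 × 1.5 = 432 MPa.
φR_n = 0.75 × 432 × 4497 × 10⁻³ = 1457 kN.

φR_n ≈ 1460 kN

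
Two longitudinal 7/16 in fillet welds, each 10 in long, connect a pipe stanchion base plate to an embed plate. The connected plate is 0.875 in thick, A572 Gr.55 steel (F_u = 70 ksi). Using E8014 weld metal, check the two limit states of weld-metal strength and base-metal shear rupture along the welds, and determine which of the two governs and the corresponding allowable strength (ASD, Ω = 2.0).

R_n/Ω ≈ 148 kips (weld metal governs)

E80XX → F_EXX = 80 ksi.
t_e = 0.707 × 0.4375 = 0.3093 in; L = 20 in.
Weld metal: R_n/Ω = (1/2.0) × 0.6 × 80 × 0.3093 × 20 = 148.5 kips.
Base metal (shear rupture): R_n/Ω = (1/2.0) × 0.6 × 70 × 0.875 × 20 = 367.5 kips.
Governing: weld metal.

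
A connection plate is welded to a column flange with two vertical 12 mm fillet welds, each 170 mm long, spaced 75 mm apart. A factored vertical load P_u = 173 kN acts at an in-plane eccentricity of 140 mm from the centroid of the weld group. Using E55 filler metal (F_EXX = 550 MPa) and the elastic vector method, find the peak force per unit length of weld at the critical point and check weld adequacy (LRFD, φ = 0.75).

f_max ≈ 2000 N/mm; adequate

Total weld length L_w = 340 mm. Treat welds as unit-width lines.
Polar moment about centroid: J = 2[d³/12 + d(b/2)²] = 2[170³/12 + 170×37.5²] = 1297000 mm³.
Direct shear f_v = P/L_w = 173×10³ / 340 = 508.8 N/mm (vertical).
Torsion M = P·e = 173×10³ × 140 = 24220000 N·mm.
Critical point at (x, y) = (37.5, 85) from centroid. f_tx = M·y/J = 1587 N/mm; f_ty = M·x/J = 700.3 N/mm.
Resultant f_max = √[f_tx² + (f_v + f_ty)²] = √[1587² + (508.8 + 700.3)²] = 1995 N/mm.
Capacity per unit length: φr_n = 0.75 × 0.6 × 550 × (0.707 × 12) = 2100 N/mm.
1995 ≤ 2100 → adequate.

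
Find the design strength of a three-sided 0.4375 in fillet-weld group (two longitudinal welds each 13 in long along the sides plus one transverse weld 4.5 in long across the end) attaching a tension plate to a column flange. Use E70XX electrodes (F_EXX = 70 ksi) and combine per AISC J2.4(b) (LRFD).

t_e = 0.707 × 0.4375 = 0.3093 in.
R_nwl = 0.6 × 70 × 0.3093 × 26 = 337.8 kips (longitudinal, 2 welds).
R_nwt = 0.6 × 70 × 0.3093 × 4.5 = 58.46 kips (transverse, base value).
(i) R_nwl + R_nwt = 396.2 kips; (ii) 0.85 R_nwl + 1.5 R_nwt = 374.8 kips.
R_n = max = 396.2 kips [governs: (i)]; φR_n = 297.2 kips.

φR_n ≈ 297 kips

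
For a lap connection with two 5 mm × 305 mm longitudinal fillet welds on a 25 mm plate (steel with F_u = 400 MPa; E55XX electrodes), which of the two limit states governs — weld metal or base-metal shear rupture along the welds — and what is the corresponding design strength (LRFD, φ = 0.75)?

E55XX → F_EXX = 550 MPa.
t_e = 0.707 × 5 = 3.535 mm; L = 610 mm.
Weld metal: φR_n = 0.75 × 0.6 × 550 × 3.535 × 610 × 10⁻³ = 533.7 kN.
Base metal (shear rupture): φR_n = 0.75 × 0.6 × 400 × 25 × 610 × 10⁻³ = 2745 kN.
Governing: weld metal.

φR_n ≈ 534 kN (weld metal governs)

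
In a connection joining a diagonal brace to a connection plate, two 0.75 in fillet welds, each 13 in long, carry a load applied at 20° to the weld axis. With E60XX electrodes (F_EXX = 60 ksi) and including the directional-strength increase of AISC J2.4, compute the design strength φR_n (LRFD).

φR_n ≈ 409 kips

t_e = 0.707 × 0.75 = 0.5302 in; A_we = 0.5302 × 26 = 13.79 in².
Directional factor: 1.0 + 0.5 sin^1.5(20°) = 1.1.
F_nw = 0.6 × 60 × 1.1 = 39.6 ksi.
φR_n = 0.75 × 39.6 × 13.79 = 409.5 kips.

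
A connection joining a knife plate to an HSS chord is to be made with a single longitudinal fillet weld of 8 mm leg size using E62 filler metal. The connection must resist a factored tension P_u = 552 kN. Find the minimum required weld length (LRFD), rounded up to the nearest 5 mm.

L = 350 mm

E62XX → F_EXX = 620 MPa.
Throat t_e = 0.707 × 8 = 5.656 mm.
φr_n = 0.75 × 0.6 × 620 × 5.656 × 10⁻³ = 1.578 kN/mm.
L_req = P_u / φr_n = 552 / 1.578 = 349.8 mm total.
Round up → use L = 350 mm.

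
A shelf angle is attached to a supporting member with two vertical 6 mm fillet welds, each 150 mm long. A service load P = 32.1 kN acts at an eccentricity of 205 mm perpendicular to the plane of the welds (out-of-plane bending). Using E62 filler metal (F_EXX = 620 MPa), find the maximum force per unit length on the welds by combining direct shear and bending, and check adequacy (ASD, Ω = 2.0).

L_w = 2 × 150 = 300 mm; section modulus (unit throat) S = 2 × L²/6 = 7500 mm².
Direct shear f_v = P/L_w = 32.1×10³/300 = 107 N/mm.
Moment M = P × e = 32.1×10³ × 205 = 6580500 N·mm; bending f_b = M/S = 877.4 N/mm.
f_max = √(f_v² + f_b²) = √(107² + 877.4²) = 883.9 N/mm.
r_n/Ω = (1/2.0) × 0.6 × 620 × (0.707 × 6) = 789 N/mm → NOT adequate.

f_max ≈ 884 N/mm; NOT adequate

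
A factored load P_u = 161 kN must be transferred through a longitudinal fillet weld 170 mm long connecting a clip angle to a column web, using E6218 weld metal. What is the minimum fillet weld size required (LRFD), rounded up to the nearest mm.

w = 5 mm

E62XX → F_EXX = 620 MPa.
Total weld length L = 170 mm.
Required throat t_e = P_u / (φ × 0.6 F_EXX × L) = 161 / (0.75 × 0.6 × 620 × 170 × 10⁻³) = 3.394 mm.
Required leg w = t_e / 0.707 = 4.801 mm → use 5 mm.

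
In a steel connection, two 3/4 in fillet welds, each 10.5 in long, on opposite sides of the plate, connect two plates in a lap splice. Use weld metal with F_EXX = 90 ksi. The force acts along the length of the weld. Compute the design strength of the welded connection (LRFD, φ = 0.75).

Effective throat t_e = 0.707 × 0.75 = 0.5302 in.
Total length L = 21 in; A_we = 0.5302 × 21 = 11.14 in².
F_nw = 0.6 F_EXX = 0.6 × 90 = 54 ksi.
φR_n = 0.75 × 54 × 11.14 = 451 kip.

φR_n ≈ 451 kip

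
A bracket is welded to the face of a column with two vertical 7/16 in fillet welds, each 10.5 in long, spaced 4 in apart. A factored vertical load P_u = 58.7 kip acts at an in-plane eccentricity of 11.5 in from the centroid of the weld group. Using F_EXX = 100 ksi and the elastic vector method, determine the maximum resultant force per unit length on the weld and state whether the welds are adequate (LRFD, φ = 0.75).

f_max ≈ 14.9 kip/in; NOT adequate

Total weld length L_w = 21 in. Treat welds as unit-width lines.
Polar moment about centroid: J = 2[d³/12 + d(b/2)²] = 2[10.5³/12 + 10.5×2²] = 276.9 in³.
Direct shear f_v = P/L_w = 58.7 / 21 = 2.795 kip/in (vertical).
Torsion M = P·e = 58.7 × 11.5 = 675.05 kip·in.
Critical point at (x, y) = (2, 5.25) from centroid. f_tx = M·y/J = 12.8 kip/in; f_ty = M·x/J = 4.875 kip/in.
Resultant f_max = √[f_tx² + (f_v + f_ty)²] = √[12.8² + (2.795 + 4.875)²] = 14.92 kip/in.
Capacity per unit length: φr_n = 0.75 × 0.6 × 100 × (0.707 × 0.4375) = 13.92 kip/in.
14.92 > 13.92 → NOT adequate.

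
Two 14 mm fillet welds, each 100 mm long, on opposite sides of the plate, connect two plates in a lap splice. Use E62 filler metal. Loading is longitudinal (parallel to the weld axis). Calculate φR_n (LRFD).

φR_n ≈ 552 kN

E62XX → F_EXX = 620 MPa.
Effective throat t_e = 0.707 × 14 = 9.898 mm.
Total length L = 200 mm; A_we = 9.898 × 200 = 1980 mm².
F_nw = 0.6 F_EXX = 0.6 × 620 = 372 MPa.
φR_n = 0.75 × 372 × 1980 × 10⁻³ = 552.3 kN.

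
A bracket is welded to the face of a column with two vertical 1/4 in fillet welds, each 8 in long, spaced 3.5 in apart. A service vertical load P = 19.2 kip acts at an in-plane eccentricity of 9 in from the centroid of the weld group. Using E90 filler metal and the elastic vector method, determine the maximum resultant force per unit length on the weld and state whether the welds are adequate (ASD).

f_max ≈ 6.2 kip/in; NOT adequate

E90XX → F_EXX = 90 ksi.
Total weld length L_w = 16 in. Treat welds as unit-width lines.
Polar moment about centroid: J = 2[d³/12 + d(b/2)²] = 2[8³/12 + 8×1.75²] = 134.3 in³.
Direct shear f_v = P/L_w = 19.2 / 16 = 1.2 kip/in (vertical).
Torsion M = P·e = 19.2 × 9 = 172.8 kip·in.
Critical point at (x, y) = (1.75, 4) from centroid. f_tx = M·y/J = 5.145 kip/in; f_ty = M·x/J = 2.251 kip/in.
Resultant f_max = √[f_tx² + (f_v + f_ty)²] = √[5.145² + (1.2 + 2.251)²] = 6.196 kip/in.
Capacity per unit length: r_n/Ω = (1/2.0) × 0.6 × 90 × (0.707 × 0.25) = 4.772 kip/in.
6.196 > 4.772 → NOT adequate.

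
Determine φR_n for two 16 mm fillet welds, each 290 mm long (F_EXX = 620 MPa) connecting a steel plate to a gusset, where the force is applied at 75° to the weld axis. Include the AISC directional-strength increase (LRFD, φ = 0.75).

φR_n ≈ 2700 kN

t_e = 0.707 × 16 = 11.31 mm; A_we = 11.31 × 580 = 6561 mm².
Directional factor: 1.0 + 0.5 sin^1.5(75°) = 1.475.
F_nw = 0.6 × 620 × 1.475 = 548.6 MPa.
φR_n = 0.75 × 548.6 × 6561 × 10⁻³ = 2699 kN.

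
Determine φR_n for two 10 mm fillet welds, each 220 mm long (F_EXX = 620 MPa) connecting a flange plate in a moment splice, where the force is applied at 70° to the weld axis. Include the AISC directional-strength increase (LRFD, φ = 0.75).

t_e = 0.707 × 10 = 7.07 mm; A_we = 7.07 × 440 = 3111 mm².
Directional factor: 1.0 + 0.5 sin^1.5(70°) = 1.455.
F_nw = 0.6 × 620 × 1.455 = 541.4 MPa.
φR_n = 0.75 × 541.4 × 3111 × 10⁻³ = 1263 kN.

φR_n ≈ 1260 kN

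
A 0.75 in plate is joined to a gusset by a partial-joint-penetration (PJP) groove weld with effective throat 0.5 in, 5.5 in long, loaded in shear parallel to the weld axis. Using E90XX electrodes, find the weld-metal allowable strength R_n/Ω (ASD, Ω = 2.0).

R_n/Ω ≈ 74.2 kip

E90XX → F_EXX = 90 ksi.
Effective throat (given) t_e = 0.5 in.
A_we = 0.5 × 5.5 = 2.75 in².
F_nw = 0.6 F_EXX = 54 ksi.
R_n/Ω = (54 × 2.75) / 2.0 = 74.25 kip.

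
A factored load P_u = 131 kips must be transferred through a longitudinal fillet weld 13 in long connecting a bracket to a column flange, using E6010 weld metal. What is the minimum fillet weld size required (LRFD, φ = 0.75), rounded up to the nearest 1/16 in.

w = 9/16 in

E60XX → F_EXX = 60 ksi.
Total weld length L = 13 in.
Required throat t_e = P_u / (φ × 0.6 F_EXX × L) = 131 / (0.75 × 0.6 × 60 × 13) = 0.3732 in.
Required leg w = t_e / 0.707 = 0.5279 in → use 9/16 in.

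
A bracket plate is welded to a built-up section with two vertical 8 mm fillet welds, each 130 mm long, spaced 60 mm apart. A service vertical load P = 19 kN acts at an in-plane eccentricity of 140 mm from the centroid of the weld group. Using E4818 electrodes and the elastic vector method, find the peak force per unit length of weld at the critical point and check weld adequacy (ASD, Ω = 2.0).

E48XX → F_EXX = 480 MPa.
Total weld length L_w = 260 mm. Treat welds as unit-width lines.
Polar moment about centroid: J = 2[d³/12 + d(b/2)²] = 2[130³/12 + 130×30²] = 600200 mm³.
Direct shear f_v = P/L_w = 19×10³ / 260 = 73.08 N/mm (vertical).
Torsion M = P·e = 19×10³ × 140 = 2660000 N·mm.
Critical point at (x, y) = (30, 65) from centroid. f_tx = M·y/J = 288.1 N/mm; f_ty = M·x/J = 133 N/mm.
Resultant f_max = √[f_tx² + (f_v + f_ty)²] = √[288.1² + (73.08 + 133)²] = 354.2 N/mm.
Capacity per unit length: r_n/Ω = (1/2.0) × 0.6 × 480 × (0.707 × 8) = 814.5 N/mm.
354.2 ≤ 814.5 → adequate.

f_max ≈ 354 N/mm; adequate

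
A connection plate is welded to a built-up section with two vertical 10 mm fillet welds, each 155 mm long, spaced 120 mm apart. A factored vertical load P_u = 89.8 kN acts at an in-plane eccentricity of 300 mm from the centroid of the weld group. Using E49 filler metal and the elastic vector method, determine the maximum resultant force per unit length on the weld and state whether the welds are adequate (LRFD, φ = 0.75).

E49XX → F_EXX = 490 MPa.
Total weld length L_w = 310 mm. Treat welds as unit-width lines.
Polar moment about centroid: J = 2[d³/12 + d(b/2)²] = 2[155³/12 + 155×60²] = 1737000 mm³.
Direct shear f_v = P/L_w = 89.8×10³ / 310 = 289.7 N/mm (vertical).
Torsion M = P·e = 89.8×10³ × 300 = 26940000 N·mm.
Critical point at (x, y) = (60, 77.5) from centroid. f_tx = M·y/J = 1202 N/mm; f_ty = M·x/J = 930.8 N/mm.
Resultant f_max = √[f_tx² + (f_v + f_ty)²] = √[1202² + (289.7 + 930.8)²] = 1713 N/mm.
Capacity per unit length: φr_n = 0.75 × 0.6 × 490 × (0.707 × 10) = 1559 N/mm.
1713 > 1559 → NOT adequate.

f_max ≈ 1710 N/mm; NOT adequate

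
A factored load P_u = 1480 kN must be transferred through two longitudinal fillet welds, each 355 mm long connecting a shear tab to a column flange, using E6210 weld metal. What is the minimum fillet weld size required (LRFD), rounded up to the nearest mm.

w = 11 mm

E62XX → F_EXX = 620 MPa.
Total weld length L = 710 mm.
Required throat t_e = P_u / (φ × 0.6 F_EXX × L) = 1480 / (0.75 × 0.6 × 620 × 710 × 10⁻³) = 7.471 mm.
Required leg w = t_e / 0.707 = 10.57 mm → use 11 mm.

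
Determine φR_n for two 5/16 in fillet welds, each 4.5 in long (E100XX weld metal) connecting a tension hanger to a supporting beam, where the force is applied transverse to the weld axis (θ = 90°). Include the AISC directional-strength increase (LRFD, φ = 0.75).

φR_n ≈ 134 kip

E100XX → F_EXX = 100 ksi.
t_e = 0.707 × 0.3125 = 0.2209 in; A_we = 0.2209 × 9 = 1.988 in².
Directional factor: 1.0 + 0.5 sin^1.5(90°) = 1.5.
F_nw = 0.6 × 100 × 1.5 = 90 ksi.
φR_n = 0.75 × 90 × 1.988 = 134.2 kip.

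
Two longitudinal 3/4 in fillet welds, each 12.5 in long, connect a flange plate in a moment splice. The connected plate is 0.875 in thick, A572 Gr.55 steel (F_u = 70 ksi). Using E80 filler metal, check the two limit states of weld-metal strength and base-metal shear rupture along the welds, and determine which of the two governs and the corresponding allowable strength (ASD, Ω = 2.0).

E80XX → F_EXX = 80 ksi.
t_e = 0.707 × 0.75 = 0.5302 in; L = 25 in.
Weld metal: R_n/Ω = (1/2.0) × 0.6 × 80 × 0.5302 × 25 = 318.1 kips.
Base metal (shear rupture): R_n/Ω = (1/2.0) × 0.6 × 70 × 0.875 × 25 = 459.4 kips.
Governing: weld metal.

R_n/Ω ≈ 318 kips (weld metal governs)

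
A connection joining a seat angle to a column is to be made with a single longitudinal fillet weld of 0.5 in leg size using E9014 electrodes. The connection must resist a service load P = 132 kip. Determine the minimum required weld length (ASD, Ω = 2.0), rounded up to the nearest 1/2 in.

L = 14 in

E90XX → F_EXX = 90 ksi.
Throat t_e = 0.707 × 0.5 = 0.3535 in.
r_n/Ω = (0.6 × 90 × 0.3535) / 2.0 = 9.544 kip/in.
L_req = P / (r_n/Ω) = 132 / 9.544 = 13.83 in total.
Round up → use L = 14 in.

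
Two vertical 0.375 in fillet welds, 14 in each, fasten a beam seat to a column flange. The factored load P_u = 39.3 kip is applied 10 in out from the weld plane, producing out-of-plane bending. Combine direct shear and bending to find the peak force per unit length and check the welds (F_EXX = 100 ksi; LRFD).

f_max ≈ 6.18 kip/in; adequate

L_w = 2 × 14 = 28 in; section modulus (unit throat) S = 2 × L²/6 = 65.33 in².
Direct shear f_v = P/L_w = 39.3/28 = 1.404 kip/in.
Moment M = P × e = 39.3 × 10 = 393 kip·in; bending f_b = M/S = 6.015 kip/in.
f_max = √(f_v² + f_b²) = √(1.404² + 6.015²) = 6.177 kip/in.
φr_n = 0.75 × 0.6 × 100 × (0.707 × 0.375) = 11.93 kip/in → adequate.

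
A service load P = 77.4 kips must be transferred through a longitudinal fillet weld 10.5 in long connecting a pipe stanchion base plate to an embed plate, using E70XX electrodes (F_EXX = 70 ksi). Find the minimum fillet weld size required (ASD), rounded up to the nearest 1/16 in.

w = 1/2 in

Total weld length L = 10.5 in.
Required throat t_e = P × Ω / (0.6 F_EXX × L) = 77.4 × 2.0 / (0.6 × 70 × 10.5) = 0.351 in.
Required leg w = t_e / 0.707 = 0.4965 in → use 1/2 in.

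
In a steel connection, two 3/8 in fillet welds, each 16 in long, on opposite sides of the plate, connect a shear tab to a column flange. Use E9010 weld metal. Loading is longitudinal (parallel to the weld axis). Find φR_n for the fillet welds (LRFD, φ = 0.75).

E90XX → F_EXX = 90 ksi.
Effective throat t_e = 0.707 × 0.375 = 0.2651 in.
Total length L = 32 in; A_we = 0.2651 × 32 = 8.484 in².
F_nw = 0.6 F_EXX = 0.6 × 90 = 54 ksi.
φR_n = 0.75 × 54 × 8.484 = 343.6 kips.

φR_n ≈ 344 kips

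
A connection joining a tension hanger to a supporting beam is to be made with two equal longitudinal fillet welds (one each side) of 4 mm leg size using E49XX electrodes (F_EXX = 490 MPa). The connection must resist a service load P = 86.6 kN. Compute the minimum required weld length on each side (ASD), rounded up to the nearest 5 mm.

L = 105 mm on each side

Throat t_e = 0.707 × 4 = 2.828 mm.
r_n/Ω = (0.6 × 490 × 2.828) / 2.0 = 415.7 N/mm = 0.4157 kN/mm.
L_req = P / (r_n/Ω) = 86.6 / 0.4157 = 208.3 mm total.
Per side: 208.3 / 2 = 104.2 mm.
Round up → use L = 105 mm on each side.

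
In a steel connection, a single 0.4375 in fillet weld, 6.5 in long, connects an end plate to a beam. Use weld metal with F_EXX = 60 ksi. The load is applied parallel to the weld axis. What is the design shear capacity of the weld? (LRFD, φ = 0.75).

Effective throat t_e = 0.707 × 0.4375 = 0.3093 in.
Total length L = 6.5 in; A_we = 0.3093 × 6.5 = 2.011 in².
F_nw = 0.6 F_EXX = 0.6 × 60 = 36 ksi.
φR_n = 0.75 × 36 × 2.011 = 54.28 kip.

φR_n ≈ 54.3 kip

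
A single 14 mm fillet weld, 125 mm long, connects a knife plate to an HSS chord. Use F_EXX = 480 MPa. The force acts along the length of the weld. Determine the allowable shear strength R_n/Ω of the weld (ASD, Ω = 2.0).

R_n/Ω ≈ 178 kN

Effective throat t_e = 0.707 × 14 = 9.898 mm.
Total length L = 125 mm; A_we = 9.898 × 125 = 1237 mm².
F_nw = 0.6 F_EXX = 0.6 × 480 = 288 MPa.
R_n = 288 × 1237 × 10⁻³ = 356.3 kN; R_n/Ω = 356.3/2.0 = 178.2 kN.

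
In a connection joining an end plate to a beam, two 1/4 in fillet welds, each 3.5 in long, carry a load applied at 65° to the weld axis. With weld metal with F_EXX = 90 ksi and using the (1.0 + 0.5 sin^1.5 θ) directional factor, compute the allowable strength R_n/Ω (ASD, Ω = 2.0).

R_n/Ω ≈ 47.8 kips

t_e = 0.707 × 0.25 = 0.1767 in; A_we = 0.1767 × 7 = 1.237 in².
Directional factor: 1.0 + 0.5 sin^1.5(65°) = 1.431.
F_nw = 0.6 × 90 × 1.431 = 77.3 ksi.
R_n/Ω = (77.3 × 1.237) / 2.0 = 47.82 kips.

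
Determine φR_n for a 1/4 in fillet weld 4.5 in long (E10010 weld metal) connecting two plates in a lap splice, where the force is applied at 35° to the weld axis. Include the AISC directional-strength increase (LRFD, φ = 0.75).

φR_n ≈ 43.6 kip

E100XX → F_EXX = 100 ksi.
t_e = 0.707 × 0.25 = 0.1767 in; A_we = 0.1767 × 4.5 = 0.7954 in².
Directional factor: 1.0 + 0.5 sin^1.5(35°) = 1.217.
F_nw = 0.6 × 100 × 1.217 = 73.03 ksi.
φR_n = 0.75 × 73.03 × 0.7954 = 43.57 kip.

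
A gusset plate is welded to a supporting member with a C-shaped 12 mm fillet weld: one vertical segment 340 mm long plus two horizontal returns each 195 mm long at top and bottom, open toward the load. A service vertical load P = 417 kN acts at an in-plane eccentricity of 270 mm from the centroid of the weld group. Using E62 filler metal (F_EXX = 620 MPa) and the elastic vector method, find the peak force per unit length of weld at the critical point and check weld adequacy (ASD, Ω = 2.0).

f_max ≈ 1850 N/mm; NOT adequate

Total weld length L_w = 730 mm. Treat welds as unit-width lines.
Centroid: x̄ = 2×195×97.5 / 730 = 52.09 mm from the vertical weld.
Polar moment about centroid: J = I_x + I_y = [340³/12 + 2×195×170²] + [340×52.09² + 2(195³/12 + 195×45.41²)] = 17510000 mm³.
Direct shear f_v = P/L_w = 417×10³ / 730 = 571.2 N/mm (vertical).
Torsion M = P·e = 417×10³ × 270 = 112590000 N·mm.
Critical point at (x, y) = (142.9, 170) from centroid. f_tx = M·y/J = 1093 N/mm; f_ty = M·x/J = 919 N/mm.
Resultant f_max = √[f_tx² + (f_v + f_ty)²] = √[1093² + (571.2 + 919)²] = 1848 N/mm.
Capacity per unit length: r_n/Ω = (1/2.0) × 0.6 × 620 × (0.707 × 12) = 1578 N/mm.
1848 > 1578 → NOT adequate.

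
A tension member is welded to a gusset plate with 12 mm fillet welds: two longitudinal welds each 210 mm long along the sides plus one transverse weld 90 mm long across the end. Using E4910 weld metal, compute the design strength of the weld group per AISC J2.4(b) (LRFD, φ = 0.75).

E49XX → F_EXX = 490 MPa.
t_e = 0.707 × 12 = 8.484 mm.
R_nwl = 0.6 × 490 × 8.484 × 420 × 10⁻³ = 1048 kN (longitudinal, 2 welds).
R_nwt = 0.6 × 490 × 8.484 × 90 × 10⁻³ = 224.5 kN (transverse, base value).
(i) R_nwl + R_nwt = 1272 kN; (ii) 0.85 R_nwl + 1.5 R_nwt = 1227 kN.
R_n = max = 1272 kN [governs: (i)]; φR_n = 954.1 kN.

φR_n ≈ 954 kN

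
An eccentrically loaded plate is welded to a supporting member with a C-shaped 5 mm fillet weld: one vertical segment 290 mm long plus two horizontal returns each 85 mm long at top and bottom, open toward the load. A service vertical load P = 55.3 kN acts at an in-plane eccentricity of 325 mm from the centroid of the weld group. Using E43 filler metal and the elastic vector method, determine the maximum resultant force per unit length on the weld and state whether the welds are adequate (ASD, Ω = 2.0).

E43XX → F_EXX = 430 MPa.
Total weld length L_w = 460 mm. Treat welds as unit-width lines.
Centroid: x̄ = 2×85×42.5 / 460 = 15.71 mm from the vertical weld.
Polar moment about centroid: J = I_x + I_y = [290³/12 + 2×85×145²] + [290×15.71² + 2(85³/12 + 85×26.79²)] = 5903000 mm³.
Direct shear f_v = P/L_w = 55.3×10³ / 460 = 120.2 N/mm (vertical).
Torsion M = P·e = 55.3×10³ × 325 = 17972000 N·mm.
Critical point at (x, y) = (69.29, 145) from centroid. f_tx = M·y/J = 441.5 N/mm; f_ty = M·x/J = 211 N/mm.
Resultant f_max = √[f_tx² + (f_v + f_ty)²] = √[441.5² + (120.2 + 211)²] = 551.9 N/mm.
Capacity per unit length: r_n/Ω = (1/2.0) × 0.6 × 430 × (0.707 × 5) = 456 N/mm.
551.9 > 456 → NOT adequate.

f_max ≈ 552 N/mm; NOT adequate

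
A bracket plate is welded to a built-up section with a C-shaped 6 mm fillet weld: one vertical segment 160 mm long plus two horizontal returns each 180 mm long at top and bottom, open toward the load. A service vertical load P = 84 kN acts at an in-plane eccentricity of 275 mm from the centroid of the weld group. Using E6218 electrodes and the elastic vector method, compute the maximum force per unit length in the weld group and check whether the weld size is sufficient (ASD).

f_max ≈ 867 N/mm; NOT adequate

E62XX → F_EXX = 620 MPa.
Total weld length L_w = 520 mm. Treat welds as unit-width lines.
Centroid: x̄ = 2×180×90 / 520 = 62.31 mm from the vertical weld.
Polar moment about centroid: J = I_x + I_y = [160³/12 + 2×180×80²] + [160×62.31² + 2(180³/12 + 180×27.69²)] = 4515000 mm³.
Direct shear f_v = P/L_w = 84×10³ / 520 = 161.5 N/mm (vertical).
Torsion M = P·e = 84×10³ × 275 = 23100000 N·mm.
Critical point at (x, y) = (117.7, 80) from centroid. f_tx = M·y/J = 409.3 N/mm; f_ty = M·x/J = 602.2 N/mm.
Resultant f_max = √[f_tx² + (f_v + f_ty)²] = √[409.3² + (161.5 + 602.2)²] = 866.5 N/mm.
Capacity per unit length: r_n/Ω = (1/2.0) × 0.6 × 620 × (0.707 × 6) = 789 N/mm.
866.5 > 789 → NOT adequate.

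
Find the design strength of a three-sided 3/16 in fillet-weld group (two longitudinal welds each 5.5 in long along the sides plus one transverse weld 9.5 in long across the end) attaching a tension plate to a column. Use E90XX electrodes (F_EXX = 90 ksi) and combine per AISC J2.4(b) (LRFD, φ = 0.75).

φR_n ≈ 127 kips

t_e = 0.707 × 0.1875 = 0.1326 in.
R_nwl = 0.6 × 90 × 0.1326 × 11 = 78.74 kips (longitudinal, 2 welds).
R_nwt = 0.6 × 90 × 0.1326 × 9.5 = 68 kips (transverse, base value).
(i) R_nwl + R_nwt = 146.7 kips; (ii) 0.85 R_nwl + 1.5 R_nwt = 168.9 kips.
R_n = max = 168.9 kips [governs: (ii)]; φR_n = 126.7 kips.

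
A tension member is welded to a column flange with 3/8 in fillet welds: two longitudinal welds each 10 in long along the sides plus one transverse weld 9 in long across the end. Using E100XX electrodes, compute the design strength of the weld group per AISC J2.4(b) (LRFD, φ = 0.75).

φR_n ≈ 364 kip

E100XX → F_EXX = 100 ksi.
t_e = 0.707 × 0.375 = 0.2651 in.
R_nwl = 0.6 × 100 × 0.2651 × 20 = 318.2 kip (longitudinal, 2 welds).
R_nwt = 0.6 × 100 × 0.2651 × 9 = 143.2 kip (transverse, base value).
(i) R_nwl + R_nwt = 461.3 kip; (ii) 0.85 R_nwl + 1.5 R_nwt = 485.2 kip.
R_n = max = 485.2 kip [governs: (ii)]; φR_n = 363.9 kip.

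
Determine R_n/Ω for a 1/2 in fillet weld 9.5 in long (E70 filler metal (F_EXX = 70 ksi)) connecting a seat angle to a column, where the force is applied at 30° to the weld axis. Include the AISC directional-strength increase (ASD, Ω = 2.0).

R_n/Ω ≈ 83 kips

t_e = 0.707 × 0.5 = 0.3535 in; A_we = 0.3535 × 9.5 = 3.358 in².
Directional factor: 1.0 + 0.5 sin^1.5(30°) = 1.177.
F_nw = 0.6 × 70 × 1.177 = 49.42 ksi.
R_n/Ω = (49.42 × 3.358) / 2.0 = 82.99 kips.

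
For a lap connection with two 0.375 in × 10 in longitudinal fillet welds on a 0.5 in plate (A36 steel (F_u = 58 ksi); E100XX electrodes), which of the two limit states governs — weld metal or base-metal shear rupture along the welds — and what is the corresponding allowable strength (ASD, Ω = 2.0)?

E100XX → F_EXX = 100 ksi.
t_e = 0.707 × 0.375 = 0.2651 in; L = 20 in.
Weld metal: R_n/Ω = (1/2.0) × 0.6 × 100 × 0.2651 × 20 = 159.1 kip.
Base metal (shear rupture): R_n/Ω = (1/2.0) × 0.6 × 58 × 0.5 × 20 = 174 kip.
Governing: weld metal.

R_n/Ω ≈ 159 kip (weld metal governs)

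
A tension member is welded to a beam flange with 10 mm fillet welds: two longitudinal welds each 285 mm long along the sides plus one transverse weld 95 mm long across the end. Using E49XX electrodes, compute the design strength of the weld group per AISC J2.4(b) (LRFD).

φR_n ≈ 1040 kN

E49XX → F_EXX = 490 MPa.
t_e = 0.707 × 10 = 7.07 mm.
R_nwl = 0.6 × 490 × 7.07 × 570 × 10⁻³ = 1185 kN (longitudinal, 2 welds).
R_nwt = 0.6 × 490 × 7.07 × 95 × 10⁻³ = 197.5 kN (transverse, base value).
(i) R_nwl + R_nwt = 1382 kN; (ii) 0.85 R_nwl + 1.5 R_nwt = 1303 kN.
R_n = max = 1382 kN [governs: (i)]; φR_n = 1037 kN.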